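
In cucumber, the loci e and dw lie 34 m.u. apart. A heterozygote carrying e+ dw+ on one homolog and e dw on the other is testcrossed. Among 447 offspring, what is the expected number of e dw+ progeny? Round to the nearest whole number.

A map distance of 34 m.u. corresponds to a recombination frequency of 0.340.
The F1 is e+ dw+ / e dw, so e dw+ is a recombinant gamete class with expected frequency r/2 = 0.340/2 = 0.1700.
Expected number = 0.1700 × 447 = 75.99 ≈ 76.

76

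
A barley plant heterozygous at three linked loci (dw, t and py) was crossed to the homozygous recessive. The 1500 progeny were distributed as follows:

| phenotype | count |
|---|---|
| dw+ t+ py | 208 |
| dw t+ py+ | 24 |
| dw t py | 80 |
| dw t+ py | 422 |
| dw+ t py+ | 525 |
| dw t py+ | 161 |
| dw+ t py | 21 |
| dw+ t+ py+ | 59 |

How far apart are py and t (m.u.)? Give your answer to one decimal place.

The two most frequent reciprocal classes, dw t+ py and dw+ t py+, are the parental types, so the F1 was dw t+ py / dw+ t py+.
The two rarest classes, dw t+ py+ and dw+ t py, are the double crossovers. Comparing them with the parentals, only the py allele has switched, so py is the middle locus and the order is dw – py – t.
Crossovers in the py–t interval produce the single-crossover classes dw t py and dw+ t+ py+ (80 + 59 = 139) plus the double crossovers (45).
RF(py–t) = (139 + 45) / 1500 = 184/1500 = 0.1227 → 12.3 m.u.

12.3 m.u.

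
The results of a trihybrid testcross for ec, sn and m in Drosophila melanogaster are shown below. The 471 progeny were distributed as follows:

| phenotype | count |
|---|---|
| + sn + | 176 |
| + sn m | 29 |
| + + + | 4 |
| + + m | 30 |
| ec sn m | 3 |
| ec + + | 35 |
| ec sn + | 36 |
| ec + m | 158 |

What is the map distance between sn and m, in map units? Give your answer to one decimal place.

15.1 map units

The two most frequent reciprocal classes, + sn + and ec + m, are the parental types, so the F1 was + sn + / ec + m.
The two rarest classes, + + + and ec sn m, are the double crossovers. Comparing them with the parentals, only the sn allele has switched, so sn is the middle locus and the order is m – sn – ec.
Crossovers in the m–sn interval produce the single-crossover classes + sn m and ec + + (29 + 35 = 64) plus the double crossovers (7).
RF(m–sn) = (64 + 7) / 471 = 71/471 = 0.1507 → 15.1 map units.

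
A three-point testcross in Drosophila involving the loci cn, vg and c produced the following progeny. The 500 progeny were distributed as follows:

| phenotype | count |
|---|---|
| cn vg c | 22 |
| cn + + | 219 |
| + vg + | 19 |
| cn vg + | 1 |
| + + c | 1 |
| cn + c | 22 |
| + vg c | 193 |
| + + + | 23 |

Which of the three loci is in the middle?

The two most frequent reciprocal classes, + vg c and cn + +, are the parental types, so the F1 was + vg c / cn + +.
The two rarest classes, + + c and cn vg +, are the double crossovers. Comparing them with the parentals, only the vg allele has switched, so vg is the middle locus and the order is c – vg – cn.

vg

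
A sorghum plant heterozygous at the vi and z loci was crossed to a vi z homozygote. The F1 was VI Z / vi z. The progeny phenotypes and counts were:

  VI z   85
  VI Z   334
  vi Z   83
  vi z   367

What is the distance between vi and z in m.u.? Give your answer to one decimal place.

The recombinant classes are VI z and vi Z: 85 + 83 = 168.
Recombination frequency = 168/869 = 0.1933 ≈ 19.3%, i.e. 19.3 m.u.

19.3 m.u.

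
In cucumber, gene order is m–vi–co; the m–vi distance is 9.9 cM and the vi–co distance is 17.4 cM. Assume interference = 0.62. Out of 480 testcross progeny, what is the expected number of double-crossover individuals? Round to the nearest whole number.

Map distances give recombination frequencies of 0.099 and 0.174 for the two intervals.
With interference 0.62 (so coincidence = 0.38), expected double-crossover frequency = 0.099 × 0.174 × 0.38 = 0.00655.
Expected number = 0.00655 × 480 = 3.14 ≈ 3.

3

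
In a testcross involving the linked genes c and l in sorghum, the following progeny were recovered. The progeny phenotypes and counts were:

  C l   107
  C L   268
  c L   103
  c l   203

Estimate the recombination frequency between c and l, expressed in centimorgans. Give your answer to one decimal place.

The two most frequent classes, C L (268) and c l (203), are the parental types, so the F1 was C L / c l.
The recombinant classes are C l and c L: 107 + 103 = 210.
Recombination frequency = 210/681 = 0.3084 ≈ 30.8%, i.e. 30.8 centimorgans.

30.8 centimorgans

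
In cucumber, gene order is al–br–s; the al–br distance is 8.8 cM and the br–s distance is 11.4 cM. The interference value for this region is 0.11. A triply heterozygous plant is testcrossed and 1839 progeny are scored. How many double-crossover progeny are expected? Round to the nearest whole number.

16

Map distances give recombination frequencies of 0.088 and 0.114 for the two intervals.
With interference 0.11 (so coincidence = 0.89), expected double-crossover frequency = 0.088 × 0.114 × 0.89 = 0.00893.
Expected number = 0.00893 × 1839 = 16.42 ≈ 16.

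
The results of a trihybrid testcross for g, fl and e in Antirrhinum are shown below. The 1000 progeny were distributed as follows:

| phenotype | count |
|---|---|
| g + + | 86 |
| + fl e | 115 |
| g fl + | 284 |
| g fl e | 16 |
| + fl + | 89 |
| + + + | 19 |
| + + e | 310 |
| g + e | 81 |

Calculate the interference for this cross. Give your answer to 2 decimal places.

The two most frequent reciprocal classes, + + e and g fl +, are the parental types, so the F1 was + + e / g fl +.
The two rarest classes, + + + and g fl e, are the double crossovers. Comparing them with the parentals, only the e allele has switched, so e is the middle locus and the order is fl – e – g.
fl–e: (201 + 35)/1000 = 0.2360; e–g: (170 + 35)/1000 = 0.2050.
Expected DCO frequency = 0.2360 × 0.2050 ≈ 0.04838; observed = 35/1000 ≈ 0.03500.
Coefficient of coincidence = 0.03500/0.04838 ≈ 0.72; interference = 1 − 0.72 = 0.28.

0.28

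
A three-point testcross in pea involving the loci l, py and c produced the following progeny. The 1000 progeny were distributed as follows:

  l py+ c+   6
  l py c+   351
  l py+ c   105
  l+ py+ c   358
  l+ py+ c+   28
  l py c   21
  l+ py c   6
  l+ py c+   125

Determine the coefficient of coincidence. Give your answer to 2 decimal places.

The two most frequent reciprocal classes, l+ py+ c and l py c+, are the parental types, so the F1 was l+ py+ c / l py c+.
The two rarest classes, l+ py c and l py+ c+, are the double crossovers. Comparing them with the parentals, only the py allele has switched, so py is the middle locus and the order is l – py – c.
l–py: (230 + 12)/1000 = 0.2420; py–c: (49 + 12)/1000 = 0.0610.
Expected DCO frequency = 0.2420 × 0.0610 ≈ 0.01476; observed = 12/1000 ≈ 0.01200.
Coefficient of coincidence = 0.01200/0.01476 ≈ 0.81.

0.81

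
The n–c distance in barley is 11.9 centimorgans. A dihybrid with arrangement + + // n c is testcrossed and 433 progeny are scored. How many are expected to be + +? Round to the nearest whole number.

191

A map distance of 11.9 centimorgans corresponds to a recombination frequency of 0.119.
The F1 is + + / n c, so + + is a parental gamete class with expected frequency (1 − r)/2 = 0.881/2 = 0.4405.
Expected number = 0.4405 × 433 = 190.74 ≈ 191.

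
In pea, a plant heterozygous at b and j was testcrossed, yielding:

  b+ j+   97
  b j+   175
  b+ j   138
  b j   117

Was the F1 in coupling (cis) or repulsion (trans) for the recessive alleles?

The two most frequent classes are b+ j (138) and b j+ (175); these are the parental (non-recombinant) types.
So the F1 carried b+ j on one chromosome and b j+ on the other — the recessive alleles are on opposite chromosomes (trans / repulsion).

trans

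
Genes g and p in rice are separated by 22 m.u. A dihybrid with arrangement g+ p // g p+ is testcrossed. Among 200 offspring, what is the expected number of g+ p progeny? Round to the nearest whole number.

A map distance of 22 m.u. corresponds to a recombination frequency of 0.220.
The F1 is g+ p / g p+, so g+ p is a parental gamete class with expected frequency (1 − r)/2 = 0.780/2 = 0.3900.
Expected number = 0.3900 × 200 = 78.00 ≈ 78.

78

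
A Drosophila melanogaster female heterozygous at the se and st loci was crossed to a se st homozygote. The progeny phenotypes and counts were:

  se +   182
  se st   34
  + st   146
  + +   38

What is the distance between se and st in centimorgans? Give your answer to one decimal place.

18.0 centimorgans

The two most frequent classes, + st (146) and se + (182), are the parental types, so the F1 was + st / se +.
The recombinant classes are + + and se st: 38 + 34 = 72.
Recombination frequency = 72/400 = 0.1800 ≈ 18.0%, i.e. 18.0 centimorgans.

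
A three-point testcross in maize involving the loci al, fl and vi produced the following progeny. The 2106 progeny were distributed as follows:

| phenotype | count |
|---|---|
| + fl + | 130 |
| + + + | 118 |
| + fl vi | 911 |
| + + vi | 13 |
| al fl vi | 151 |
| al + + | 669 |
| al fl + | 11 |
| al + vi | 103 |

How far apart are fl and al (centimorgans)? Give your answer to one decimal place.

The two most frequent reciprocal classes, + fl vi and al + +, are the parental types, so the F1 was + fl vi / al + +.
The two rarest classes, + + vi and al fl +, are the double crossovers. Comparing them with the parentals, only the fl allele has switched, so fl is the middle locus and the order is al – fl – vi.
Crossovers in the al–fl interval produce the single-crossover classes al fl vi and + + + (151 + 118 = 269) plus the double crossovers (24).
RF(al–fl) = (269 + 24) / 2106 = 293/2106 = 0.1391 → 13.9 centimorgans.

13.9 centimorgans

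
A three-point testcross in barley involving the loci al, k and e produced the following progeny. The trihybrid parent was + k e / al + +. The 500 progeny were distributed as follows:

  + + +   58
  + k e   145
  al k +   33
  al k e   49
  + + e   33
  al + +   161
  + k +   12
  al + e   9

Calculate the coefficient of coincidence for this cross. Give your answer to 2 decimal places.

0.94

The two rarest classes, + k + and al + e, are the double crossovers. Comparing them with the parentals, only the e allele has switched, so e is the middle locus and the order is k – e – al.
k–e: (66 + 21)/500 = 0.1740; e–al: (107 + 21)/500 = 0.2560.
Expected DCO frequency = 0.1740 × 0.2560 ≈ 0.04454; observed = 21/500 ≈ 0.04200.
Coefficient of coincidence = 0.04200/0.04454 ≈ 0.94.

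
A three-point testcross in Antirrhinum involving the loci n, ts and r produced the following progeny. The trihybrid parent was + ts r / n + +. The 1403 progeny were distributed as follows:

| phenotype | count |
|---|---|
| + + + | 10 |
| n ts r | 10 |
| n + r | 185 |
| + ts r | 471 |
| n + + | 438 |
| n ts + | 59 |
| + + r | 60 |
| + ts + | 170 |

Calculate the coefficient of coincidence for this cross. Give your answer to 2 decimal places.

The two rarest classes, n ts r and + + +, are the double crossovers. Comparing them with the parentals, only the n allele has switched, so n is the middle locus and the order is r – n – ts.
r–n: (355 + 20)/1403 = 0.2673; n–ts: (119 + 20)/1403 = 0.0991.
Expected DCO frequency = 0.2673 × 0.0991 ≈ 0.02649; observed = 20/1403 ≈ 0.01426.
Coefficient of coincidence = 0.01426/0.02649 ≈ 0.54.

0.54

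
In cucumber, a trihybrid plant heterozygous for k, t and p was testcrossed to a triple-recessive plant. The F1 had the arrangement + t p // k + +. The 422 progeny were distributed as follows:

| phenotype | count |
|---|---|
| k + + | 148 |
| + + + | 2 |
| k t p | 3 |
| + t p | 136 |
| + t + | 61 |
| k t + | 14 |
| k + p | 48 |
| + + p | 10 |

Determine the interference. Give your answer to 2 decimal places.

The two rarest classes, k t p and + + +, are the double crossovers. Comparing them with the parentals, only the k allele has switched, so k is the middle locus and the order is p – k – t.
p–k: (109 + 5)/422 = 0.2701; k–t: (24 + 5)/422 = 0.0687.
Expected DCO frequency = 0.2701 × 0.0687 ≈ 0.01856; observed = 5/422 ≈ 0.01185.
Coefficient of coincidence = 0.01185/0.01856 ≈ 0.64; interference = 1 − 0.64 = 0.36.

0.36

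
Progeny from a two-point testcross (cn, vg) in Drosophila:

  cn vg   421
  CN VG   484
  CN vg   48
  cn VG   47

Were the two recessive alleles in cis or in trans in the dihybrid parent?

cis

The two most frequent classes are CN VG (484) and cn vg (421); these are the parental (non-recombinant) types.
So the F1 carried CN VG on one chromosome and cn vg on the other — the recessive alleles are on the same chromosome (cis / coupling).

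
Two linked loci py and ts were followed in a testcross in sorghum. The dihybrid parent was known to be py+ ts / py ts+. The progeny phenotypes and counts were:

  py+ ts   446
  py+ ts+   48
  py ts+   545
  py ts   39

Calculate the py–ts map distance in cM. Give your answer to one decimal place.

8.1 cM

The recombinant classes are py+ ts+ and py ts: 48 + 39 = 87.
Recombination frequency = 87/1078 = 0.0807 ≈ 8.1%, i.e. 8.1 cM.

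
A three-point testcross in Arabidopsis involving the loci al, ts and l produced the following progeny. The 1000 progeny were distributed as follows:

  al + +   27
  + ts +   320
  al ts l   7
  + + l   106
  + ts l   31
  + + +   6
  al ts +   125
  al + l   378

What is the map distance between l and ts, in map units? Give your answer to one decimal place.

7.1 map units

The two most frequent reciprocal classes, + ts + and al + l, are the parental types, so the F1 was + ts + / al + l.
The two rarest classes, + + + and al ts l, are the double crossovers. Comparing them with the parentals, only the ts allele has switched, so ts is the middle locus and the order is l – ts – al.
Crossovers in the l–ts interval produce the single-crossover classes + ts l and al + + (31 + 27 = 58) plus the double crossovers (13).
RF(l–ts) = (58 + 13) / 1000 = 71/1000 = 0.0710 → 7.1 map units.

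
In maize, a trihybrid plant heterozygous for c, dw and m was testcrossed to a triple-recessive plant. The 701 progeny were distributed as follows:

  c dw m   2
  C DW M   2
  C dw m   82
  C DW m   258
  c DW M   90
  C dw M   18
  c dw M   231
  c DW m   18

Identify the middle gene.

m

The two most frequent reciprocal classes, c dw M and C DW m, are the parental types, so the F1 was c dw M / C DW m.
The two rarest classes, c dw m and C DW M, are the double crossovers. Comparing them with the parentals, only the m allele has switched, so m is the middle locus and the order is c – m – dw.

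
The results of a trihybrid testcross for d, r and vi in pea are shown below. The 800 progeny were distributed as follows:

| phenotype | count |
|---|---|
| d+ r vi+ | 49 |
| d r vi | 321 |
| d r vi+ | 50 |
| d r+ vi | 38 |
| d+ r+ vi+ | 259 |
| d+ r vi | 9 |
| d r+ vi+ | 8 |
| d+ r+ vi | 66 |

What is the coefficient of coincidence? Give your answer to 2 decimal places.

0.98

The two most frequent reciprocal classes, d+ r+ vi+ and d r vi, are the parental types, so the F1 was d+ r+ vi+ / d r vi.
The two rarest classes, d r+ vi+ and d+ r vi, are the double crossovers. Comparing them with the parentals, only the d allele has switched, so d is the middle locus and the order is r – d – vi.
r–d: (87 + 17)/800 = 0.1300; d–vi: (116 + 17)/800 = 0.1663.
Expected DCO frequency = 0.1300 × 0.1663 ≈ 0.02162; observed = 17/800 ≈ 0.02125.
Coefficient of coincidence = 0.02125/0.02162 ≈ 0.98.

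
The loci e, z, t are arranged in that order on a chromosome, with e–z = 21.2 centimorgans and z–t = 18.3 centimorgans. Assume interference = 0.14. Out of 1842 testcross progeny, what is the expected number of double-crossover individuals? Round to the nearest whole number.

Map distances give recombination frequencies of 0.212 and 0.183 for the two intervals.
With interference 0.14 (so coincidence = 0.86), expected double-crossover frequency = 0.212 × 0.183 × 0.86 = 0.03336.
Expected number = 0.03336 × 1842 = 61.46 ≈ 61.

61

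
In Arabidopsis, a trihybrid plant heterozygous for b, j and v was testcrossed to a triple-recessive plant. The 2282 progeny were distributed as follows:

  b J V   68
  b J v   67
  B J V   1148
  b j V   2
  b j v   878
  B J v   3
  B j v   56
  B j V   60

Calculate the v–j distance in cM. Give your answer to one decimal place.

The two most frequent reciprocal classes, b j v and B J V, are the parental types, so the F1 was b j v / B J V.
The two rarest classes, b j V and B J v, are the double crossovers. Comparing them with the parentals, only the v allele has switched, so v is the middle locus and the order is b – v – j.
Crossovers in the v–j interval produce the single-crossover classes b J v and B j V (67 + 60 = 127) plus the double crossovers (5).
RF(v–j) = (127 + 5) / 2282 = 132/2282 = 0.0578 → 5.8 cM.

5.8 cM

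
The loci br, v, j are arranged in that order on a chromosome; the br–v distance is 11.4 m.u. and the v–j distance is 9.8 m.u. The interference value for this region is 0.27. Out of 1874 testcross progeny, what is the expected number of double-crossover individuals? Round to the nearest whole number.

15

Map distances give recombination frequencies of 0.114 and 0.098 for the two intervals.
With interference 0.27 (so coincidence = 0.73), expected double-crossover frequency = 0.114 × 0.098 × 0.73 = 0.00816.
Expected number = 0.00816 × 1874 = 15.28 ≈ 15.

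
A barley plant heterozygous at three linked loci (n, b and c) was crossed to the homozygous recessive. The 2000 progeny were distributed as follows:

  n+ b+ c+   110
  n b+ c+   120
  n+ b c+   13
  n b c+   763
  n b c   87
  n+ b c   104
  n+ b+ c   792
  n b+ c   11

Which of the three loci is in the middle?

n

The two most frequent reciprocal classes, n+ b+ c and n b c+, are the parental types, so the F1 was n+ b+ c / n b c+.
The two rarest classes, n b+ c and n+ b c+, are the double crossovers. Comparing them with the parentals, only the n allele has switched, so n is the middle locus and the order is c – n – b.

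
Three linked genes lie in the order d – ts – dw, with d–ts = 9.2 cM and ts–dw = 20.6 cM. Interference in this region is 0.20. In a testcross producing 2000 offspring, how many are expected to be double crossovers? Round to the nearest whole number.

30

Map distances give recombination frequencies of 0.092 and 0.206 for the two intervals.
With interference 0.20 (so coincidence = 0.80), expected double-crossover frequency = 0.092 × 0.206 × 0.80 = 0.01516.
Expected number = 0.01516 × 2000 = 30.32 ≈ 30.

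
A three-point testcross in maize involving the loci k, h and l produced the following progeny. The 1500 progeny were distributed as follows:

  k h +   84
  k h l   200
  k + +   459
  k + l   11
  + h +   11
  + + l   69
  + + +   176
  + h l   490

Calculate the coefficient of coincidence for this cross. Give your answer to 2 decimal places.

0.47

The two most frequent reciprocal classes, k + + and + h l, are the parental types, so the F1 was k + + / + h l.
The two rarest classes, k + l and + h +, are the double crossovers. Comparing them with the parentals, only the l allele has switched, so l is the middle locus and the order is k – l – h.
k–l: (376 + 22)/1500 = 0.2653; l–h: (153 + 22)/1500 = 0.1167.
Expected DCO frequency = 0.2653 × 0.1167 ≈ 0.03096; observed = 22/1500 ≈ 0.01467.
Coefficient of coincidence = 0.01467/0.03096 ≈ 0.47.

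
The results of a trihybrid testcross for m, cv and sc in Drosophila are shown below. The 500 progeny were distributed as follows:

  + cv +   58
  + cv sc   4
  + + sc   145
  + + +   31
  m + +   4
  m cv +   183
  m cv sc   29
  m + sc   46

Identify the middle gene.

cv

The two most frequent reciprocal classes, m cv + and + + sc, are the parental types, so the F1 was m cv + / + + sc.
The two rarest classes, m + + and + cv sc, are the double crossovers. Comparing them with the parentals, only the cv allele has switched, so cv is the middle locus and the order is sc – cv – m.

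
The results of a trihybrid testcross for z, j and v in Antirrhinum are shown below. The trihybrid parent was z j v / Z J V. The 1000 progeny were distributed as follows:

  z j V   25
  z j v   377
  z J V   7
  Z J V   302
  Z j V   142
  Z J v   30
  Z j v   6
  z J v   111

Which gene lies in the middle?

The two rarest classes, Z j v and z J V, are the double crossovers. Comparing them with the parentals, only the z allele has switched, so z is the middle locus and the order is v – z – j.

z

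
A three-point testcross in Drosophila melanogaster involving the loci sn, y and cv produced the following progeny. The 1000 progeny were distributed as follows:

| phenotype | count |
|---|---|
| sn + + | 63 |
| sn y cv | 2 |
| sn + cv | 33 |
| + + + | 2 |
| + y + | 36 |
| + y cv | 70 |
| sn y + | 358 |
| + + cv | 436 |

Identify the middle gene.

cv

The two most frequent reciprocal classes, sn y + and + + cv, are the parental types, so the F1 was sn y + / + + cv.
The two rarest classes, sn y cv and + + +, are the double crossovers. Comparing them with the parentals, only the cv allele has switched, so cv is the middle locus and the order is y – cv – sn.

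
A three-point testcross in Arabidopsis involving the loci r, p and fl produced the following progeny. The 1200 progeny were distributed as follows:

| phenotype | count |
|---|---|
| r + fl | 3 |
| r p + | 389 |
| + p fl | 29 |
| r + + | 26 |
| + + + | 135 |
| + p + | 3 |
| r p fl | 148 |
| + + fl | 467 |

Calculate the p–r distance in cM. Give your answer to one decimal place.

5.1 cM

The two most frequent reciprocal classes, r p + and + + fl, are the parental types, so the F1 was r p + / + + fl.
The two rarest classes, + p + and r + fl, are the double crossovers. Comparing them with the parentals, only the r allele has switched, so r is the middle locus and the order is fl – r – p.
Crossovers in the r–p interval produce the single-crossover classes r + + and + p fl (26 + 29 = 55) plus the double crossovers (6).
RF(r–p) = (55 + 6) / 1200 = 61/1200 = 0.0508 → 5.1 cM.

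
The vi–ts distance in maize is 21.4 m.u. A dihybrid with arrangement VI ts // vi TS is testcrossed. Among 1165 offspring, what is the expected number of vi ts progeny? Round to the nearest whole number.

125

A map distance of 21.4 m.u. corresponds to a recombination frequency of 0.214.
The F1 is VI ts / vi TS, so vi ts is a recombinant gamete class with expected frequency r/2 = 0.214/2 = 0.1070.
Expected number = 0.1070 × 1165 = 124.66 ≈ 125.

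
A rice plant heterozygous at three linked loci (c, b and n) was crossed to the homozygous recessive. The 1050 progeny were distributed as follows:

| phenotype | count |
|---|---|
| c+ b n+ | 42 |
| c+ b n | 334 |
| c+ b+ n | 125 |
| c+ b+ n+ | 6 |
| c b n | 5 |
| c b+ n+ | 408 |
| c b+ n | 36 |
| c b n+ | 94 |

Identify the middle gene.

The two most frequent reciprocal classes, c+ b n and c b+ n+, are the parental types, so the F1 was c+ b n / c b+ n+.
The two rarest classes, c b n and c+ b+ n+, are the double crossovers. Comparing them with the parentals, only the c allele has switched, so c is the middle locus and the order is n – c – b.

c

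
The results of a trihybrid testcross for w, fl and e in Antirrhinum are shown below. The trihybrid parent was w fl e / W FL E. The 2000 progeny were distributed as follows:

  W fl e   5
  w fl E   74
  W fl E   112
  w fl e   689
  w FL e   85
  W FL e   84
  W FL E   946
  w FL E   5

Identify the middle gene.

w

The two rarest classes, W fl e and w FL E, are the double crossovers. Comparing them with the parentals, only the w allele has switched, so w is the middle locus and the order is e – w – fl.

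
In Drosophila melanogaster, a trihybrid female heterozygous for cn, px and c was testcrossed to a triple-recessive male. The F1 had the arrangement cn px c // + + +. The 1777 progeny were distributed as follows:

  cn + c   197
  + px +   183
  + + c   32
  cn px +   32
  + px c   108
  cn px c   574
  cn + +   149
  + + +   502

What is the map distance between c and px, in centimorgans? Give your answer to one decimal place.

The two rarest classes, cn px + and + + c, are the double crossovers. Comparing them with the parentals, only the c allele has switched, so c is the middle locus and the order is cn – c – px.
Crossovers in the c–px interval produce the single-crossover classes cn + c and + px + (197 + 183 = 380) plus the double crossovers (64).
RF(c–px) = (380 + 64) / 1777 = 444/1777 = 0.2499 → 25.0 centimorgans.

25.0 centimorgans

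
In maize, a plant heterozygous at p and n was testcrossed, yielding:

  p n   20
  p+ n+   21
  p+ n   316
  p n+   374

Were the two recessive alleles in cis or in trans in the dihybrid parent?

The two most frequent classes are p+ n (316) and p n+ (374); these are the parental (non-recombinant) types.
So the F1 carried p+ n on one chromosome and p n+ on the other — the recessive alleles are on opposite chromosomes (trans / repulsion).

trans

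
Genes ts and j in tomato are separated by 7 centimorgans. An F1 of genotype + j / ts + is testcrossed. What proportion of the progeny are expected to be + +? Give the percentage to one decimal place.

A map distance of 7 centimorgans corresponds to a recombination frequency of 0.070.
The F1 is + j / ts +, so + + is a recombinant gamete class with expected frequency r/2 = 0.070/2 = 0.0350.
That is 0.0350 = 3.5% of the progeny.

3.5%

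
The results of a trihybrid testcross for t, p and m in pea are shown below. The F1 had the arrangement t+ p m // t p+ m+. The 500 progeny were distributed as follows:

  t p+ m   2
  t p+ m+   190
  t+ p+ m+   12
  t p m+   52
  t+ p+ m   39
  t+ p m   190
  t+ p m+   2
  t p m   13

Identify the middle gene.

The two rarest classes, t+ p m+ and t p+ m, are the double crossovers. Comparing them with the parentals, only the m allele has switched, so m is the middle locus and the order is p – m – t.

m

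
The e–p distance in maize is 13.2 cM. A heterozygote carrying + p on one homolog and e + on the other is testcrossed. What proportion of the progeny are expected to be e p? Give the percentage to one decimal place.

A map distance of 13.2 cM corresponds to a recombination frequency of 0.132.
The F1 is + p / e +, so e p is a recombinant gamete class with expected frequency r/2 = 0.132/2 = 0.0660.
That is 0.0660 = 6.6% of the progeny.

6.6%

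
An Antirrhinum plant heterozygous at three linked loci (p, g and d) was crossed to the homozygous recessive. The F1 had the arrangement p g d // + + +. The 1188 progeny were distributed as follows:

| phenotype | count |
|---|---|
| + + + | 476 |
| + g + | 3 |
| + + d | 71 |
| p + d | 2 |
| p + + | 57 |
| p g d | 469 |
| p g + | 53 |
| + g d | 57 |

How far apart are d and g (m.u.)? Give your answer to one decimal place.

10.9 m.u.

The two rarest classes, p + d and + g +, are the double crossovers. Comparing them with the parentals, only the g allele has switched, so g is the middle locus and the order is p – g – d.
Crossovers in the g–d interval produce the single-crossover classes p g + and + + d (53 + 71 = 124) plus the double crossovers (5).
RF(g–d) = (124 + 5) / 1188 = 129/1188 = 0.1086 → 10.9 m.u.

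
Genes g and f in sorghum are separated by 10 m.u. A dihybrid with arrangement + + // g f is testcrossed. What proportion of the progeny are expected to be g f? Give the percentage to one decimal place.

A map distance of 10 m.u. corresponds to a recombination frequency of 0.100.
The F1 is + + / g f, so g f is a parental gamete class with expected frequency (1 − r)/2 = 0.900/2 = 0.4500.
That is 0.4500 = 45.0% of the progeny.

45.0%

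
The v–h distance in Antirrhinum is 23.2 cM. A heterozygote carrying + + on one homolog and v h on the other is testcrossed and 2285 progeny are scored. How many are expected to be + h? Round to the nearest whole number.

A map distance of 23.2 cM corresponds to a recombination frequency of 0.232.
The F1 is + + / v h, so + h is a recombinant gamete class with expected frequency r/2 = 0.232/2 = 0.1160.
Expected number = 0.1160 × 2285 = 265.06 ≈ 265.

265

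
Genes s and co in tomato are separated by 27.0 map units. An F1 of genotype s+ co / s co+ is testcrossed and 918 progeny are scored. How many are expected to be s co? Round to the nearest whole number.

A map distance of 27.0 map units corresponds to a recombination frequency of 0.270.
The F1 is s+ co / s co+, so s co is a recombinant gamete class with expected frequency r/2 = 0.270/2 = 0.1350.
Expected number = 0.1350 × 918 = 123.93 ≈ 124.

124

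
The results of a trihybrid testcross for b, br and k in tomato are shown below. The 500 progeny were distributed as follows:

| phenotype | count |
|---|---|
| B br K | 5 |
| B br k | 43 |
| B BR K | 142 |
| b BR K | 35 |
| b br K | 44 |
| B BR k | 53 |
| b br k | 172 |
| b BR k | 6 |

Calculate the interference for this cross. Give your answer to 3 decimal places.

0.428

The two most frequent reciprocal classes, B BR K and b br k, are the parental types, so the F1 was B BR K / b br k.
The two rarest classes, B br K and b BR k, are the double crossovers. Comparing them with the parentals, only the br allele has switched, so br is the middle locus and the order is k – br – b.
k–br: (97 + 11)/500 = 0.2160; br–b: (78 + 11)/500 = 0.1780.
Expected DCO frequency = 0.2160 × 0.1780 ≈ 0.03845; observed = 11/500 ≈ 0.02200.
Coefficient of coincidence = 0.02200/0.03845 ≈ 0.572; interference = 1 − 0.572 = 0.428.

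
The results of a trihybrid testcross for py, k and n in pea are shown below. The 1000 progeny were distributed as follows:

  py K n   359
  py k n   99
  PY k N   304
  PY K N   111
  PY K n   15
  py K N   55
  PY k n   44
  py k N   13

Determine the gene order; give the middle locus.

The two most frequent reciprocal classes, PY k N and py K n, are the parental types, so the F1 was PY k N / py K n.
The two rarest classes, py k N and PY K n, are the double crossovers. Comparing them with the parentals, only the py allele has switched, so py is the middle locus and the order is n – py – k.

py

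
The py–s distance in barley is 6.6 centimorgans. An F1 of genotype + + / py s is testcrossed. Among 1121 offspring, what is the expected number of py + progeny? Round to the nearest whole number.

A map distance of 6.6 centimorgans corresponds to a recombination frequency of 0.066.
The F1 is + + / py s, so py + is a recombinant gamete class with expected frequency r/2 = 0.066/2 = 0.0330.
Expected number = 0.0330 × 1121 = 36.99 ≈ 37.

37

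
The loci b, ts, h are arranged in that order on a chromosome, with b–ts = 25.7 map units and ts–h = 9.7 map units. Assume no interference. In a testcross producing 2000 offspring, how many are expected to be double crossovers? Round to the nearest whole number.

Map distances give recombination frequencies of 0.257 and 0.097 for the two intervals.
With no interference, expected double-crossover frequency = 0.257 × 0.097 = 0.02493.
Expected number = 0.02493 × 2000 = 49.86 ≈ 50.

50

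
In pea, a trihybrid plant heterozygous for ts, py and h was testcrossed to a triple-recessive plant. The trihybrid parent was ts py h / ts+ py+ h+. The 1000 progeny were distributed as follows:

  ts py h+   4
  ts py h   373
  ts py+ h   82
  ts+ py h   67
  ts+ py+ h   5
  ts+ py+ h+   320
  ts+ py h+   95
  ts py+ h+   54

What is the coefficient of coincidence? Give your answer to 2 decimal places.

0.37

The two rarest classes, ts py h+ and ts+ py+ h, are the double crossovers. Comparing them with the parentals, only the h allele has switched, so h is the middle locus and the order is ts – h – py.
ts–h: (121 + 9)/1000 = 0.1300; h–py: (177 + 9)/1000 = 0.1860.
Expected DCO frequency = 0.1300 × 0.1860 ≈ 0.02418; observed = 9/1000 ≈ 0.00900.
Coefficient of coincidence = 0.00900/0.02418 ≈ 0.37.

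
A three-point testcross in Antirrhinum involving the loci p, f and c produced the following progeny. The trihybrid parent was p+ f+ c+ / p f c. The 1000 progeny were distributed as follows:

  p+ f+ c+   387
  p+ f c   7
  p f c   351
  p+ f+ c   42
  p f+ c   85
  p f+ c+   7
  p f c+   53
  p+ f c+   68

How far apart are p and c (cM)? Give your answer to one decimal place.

The two rarest classes, p f+ c+ and p+ f c, are the double crossovers. Comparing them with the parentals, only the p allele has switched, so p is the middle locus and the order is f – p – c.
Crossovers in the p–c interval produce the single-crossover classes p+ f+ c and p f c+ (42 + 53 = 95) plus the double crossovers (14).
RF(p–c) = (95 + 14) / 1000 = 109/1000 = 0.1090 → 10.9 cM.

10.9 cM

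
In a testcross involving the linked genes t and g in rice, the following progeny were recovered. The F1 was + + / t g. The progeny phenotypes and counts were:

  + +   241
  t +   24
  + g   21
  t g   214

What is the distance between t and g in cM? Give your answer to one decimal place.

9.0 cM

The recombinant classes are + g and t +: 21 + 24 = 45.
Recombination frequency = 45/500 = 0.0900 ≈ 9.0%, i.e. 9.0 cM.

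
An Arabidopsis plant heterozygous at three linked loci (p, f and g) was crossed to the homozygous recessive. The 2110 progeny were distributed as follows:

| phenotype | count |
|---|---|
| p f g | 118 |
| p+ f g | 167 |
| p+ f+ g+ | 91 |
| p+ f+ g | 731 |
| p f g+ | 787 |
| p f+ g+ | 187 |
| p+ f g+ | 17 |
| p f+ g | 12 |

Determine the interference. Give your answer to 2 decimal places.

The two most frequent reciprocal classes, p f g+ and p+ f+ g, are the parental types, so the F1 was p f g+ / p+ f+ g.
The two rarest classes, p+ f g+ and p f+ g, are the double crossovers. Comparing them with the parentals, only the p allele has switched, so p is the middle locus and the order is f – p – g.
f–p: (354 + 29)/2110 = 0.1815; p–g: (209 + 29)/2110 = 0.1128.
Expected DCO frequency = 0.1815 × 0.1128 ≈ 0.02047; observed = 29/2110 ≈ 0.01374.
Coefficient of coincidence = 0.01374/0.02047 ≈ 0.67; interference = 1 − 0.67 = 0.33.

0.33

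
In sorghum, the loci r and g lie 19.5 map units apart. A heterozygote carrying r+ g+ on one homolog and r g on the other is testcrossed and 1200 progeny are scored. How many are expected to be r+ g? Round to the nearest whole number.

A map distance of 19.5 map units corresponds to a recombination frequency of 0.195.
The F1 is r+ g+ / r g, so r+ g is a recombinant gamete class with expected frequency r/2 = 0.195/2 = 0.0975.
Expected number = 0.0975 × 1200 = 117.00 ≈ 117.

117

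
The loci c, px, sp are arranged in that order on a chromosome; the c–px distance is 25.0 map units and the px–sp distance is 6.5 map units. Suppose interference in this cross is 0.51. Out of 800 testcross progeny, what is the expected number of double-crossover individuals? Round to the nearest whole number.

6

Map distances give recombination frequencies of 0.250 and 0.065 for the two intervals.
With interference 0.51 (so coincidence = 0.49), expected double-crossover frequency = 0.250 × 0.065 × 0.49 = 0.00796.
Expected number = 0.00796 × 800 = 6.37 ≈ 6.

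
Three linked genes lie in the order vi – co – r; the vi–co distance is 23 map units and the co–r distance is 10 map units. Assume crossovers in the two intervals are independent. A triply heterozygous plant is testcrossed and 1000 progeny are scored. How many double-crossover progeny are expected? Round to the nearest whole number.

Map distances give recombination frequencies of 0.230 and 0.100 for the two intervals.
With no interference, expected double-crossover frequency = 0.230 × 0.100 = 0.02300.
Expected number = 0.02300 × 1000 = 23.00 ≈ 23.

23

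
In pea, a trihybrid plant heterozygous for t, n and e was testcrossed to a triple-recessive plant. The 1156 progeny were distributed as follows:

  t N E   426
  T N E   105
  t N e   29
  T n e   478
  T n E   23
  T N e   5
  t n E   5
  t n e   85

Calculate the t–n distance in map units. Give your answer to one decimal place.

The two most frequent reciprocal classes, T n e and t N E, are the parental types, so the F1 was T n e / t N E.
The two rarest classes, T N e and t n E, are the double crossovers. Comparing them with the parentals, only the n allele has switched, so n is the middle locus and the order is e – n – t.
Crossovers in the n–t interval produce the single-crossover classes t n e and T N E (85 + 105 = 190) plus the double crossovers (10).
RF(n–t) = (190 + 10) / 1156 = 200/1156 = 0.1730 → 17.3 map units.

17.3 map units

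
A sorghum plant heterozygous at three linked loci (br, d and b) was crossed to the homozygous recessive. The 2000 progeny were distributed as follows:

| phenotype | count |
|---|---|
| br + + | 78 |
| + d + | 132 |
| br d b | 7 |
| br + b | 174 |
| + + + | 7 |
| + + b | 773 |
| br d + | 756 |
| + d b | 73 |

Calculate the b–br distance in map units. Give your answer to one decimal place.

The two most frequent reciprocal classes, + + b and br d +, are the parental types, so the F1 was + + b / br d +.
The two rarest classes, + + + and br d b, are the double crossovers. Comparing them with the parentals, only the b allele has switched, so b is the middle locus and the order is br – b – d.
Crossovers in the br–b interval produce the single-crossover classes br + b and + d + (174 + 132 = 306) plus the double crossovers (14).
RF(br–b) = (306 + 14) / 2000 = 320/2000 = 0.1600 → 16.0 map units.

16.0 map units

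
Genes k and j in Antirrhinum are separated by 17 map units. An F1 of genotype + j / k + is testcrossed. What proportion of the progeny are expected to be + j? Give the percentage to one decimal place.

A map distance of 17 map units corresponds to a recombination frequency of 0.170.
The F1 is + j / k +, so + j is a parental gamete class with expected frequency (1 − r)/2 = 0.830/2 = 0.4150.
That is 0.4150 = 41.5% of the progeny.

41.5%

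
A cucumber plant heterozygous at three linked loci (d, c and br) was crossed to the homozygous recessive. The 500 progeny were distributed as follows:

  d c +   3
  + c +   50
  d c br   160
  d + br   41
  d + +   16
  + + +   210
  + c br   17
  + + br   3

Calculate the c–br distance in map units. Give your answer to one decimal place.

19.4 map units

The two most frequent reciprocal classes, d c br and + + +, are the parental types, so the F1 was d c br / + + +.
The two rarest classes, d c + and + + br, are the double crossovers. Comparing them with the parentals, only the br allele has switched, so br is the middle locus and the order is c – br – d.
Crossovers in the c–br interval produce the single-crossover classes d + br and + c + (41 + 50 = 91) plus the double crossovers (6).
RF(c–br) = (91 + 6) / 500 = 97/500 = 0.1940 → 19.4 map units.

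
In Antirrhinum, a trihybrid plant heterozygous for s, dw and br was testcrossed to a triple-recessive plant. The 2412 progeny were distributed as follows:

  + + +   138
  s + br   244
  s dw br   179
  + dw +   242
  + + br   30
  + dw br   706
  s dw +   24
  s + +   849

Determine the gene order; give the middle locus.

The two most frequent reciprocal classes, s + + and + dw br, are the parental types, so the F1 was s + + / + dw br.
The two rarest classes, s dw + and + + br, are the double crossovers. Comparing them with the parentals, only the dw allele has switched, so dw is the middle locus and the order is s – dw – br.

dw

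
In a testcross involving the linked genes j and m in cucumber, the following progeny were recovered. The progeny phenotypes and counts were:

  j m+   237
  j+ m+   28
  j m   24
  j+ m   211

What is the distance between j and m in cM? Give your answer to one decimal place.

The two most frequent classes, j+ m (211) and j m+ (237), are the parental types, so the F1 was j+ m / j m+.
The recombinant classes are j+ m+ and j m: 28 + 24 = 52.
Recombination frequency = 52/500 = 0.1040 ≈ 10.4%, i.e. 10.4 cM.

10.4 cM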